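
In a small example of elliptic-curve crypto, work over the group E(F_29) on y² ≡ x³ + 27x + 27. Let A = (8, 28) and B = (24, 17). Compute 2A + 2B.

O

First 2A:
Repeated addition: build up to 2A.
2A: tangent at (8, 28): λ = (3·8² + 27)/(2·28) ≡ 16/27. 27⁻¹ ≡ 14 (mod 29) since 27·14 = 378 ≡ 1, so λ ≡ 16·14 ≡ 21.
  x = λ² - 8 - 8 = 441 - 16 ≡ 19; y = λ·(8 - 19) - 28 ≡ 2. → (19, 2)
2A = (19, 2).
Next 2B:
Repeated addition: build up to 2B.
2B: tangent at (24, 17): λ = (3·24² + 27)/(2·17) ≡ 15/5. 5⁻¹ ≡ 6 (mod 29) since 5·6 = 30 ≡ 1, so λ ≡ 15·6 ≡ 3.
  x = λ² - 24 - 24 = 9 - 48 ≡ 19; y = λ·(24 - 19) - 17 ≡ 27. → (19, 27)
2B = (19, 27).
Finally 2A + 2B:
(19, 2) + (19, 27): same x and y₁ ≡ -y₂, so the sum is 𝒪.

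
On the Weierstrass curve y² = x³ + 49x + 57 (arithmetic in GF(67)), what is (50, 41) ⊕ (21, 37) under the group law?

(50, 41) + (21, 37). λ = (37 - 41)/(21 - 50) ≡ 63/38 mod 67. 38⁻¹ ≡ 30 (mod 67), so λ ≡ 14.
  x = λ² - 50 - 21 = 196 - 71 ≡ 58; y = λ·(50 - 58) - 41 ≡ 48. → (58, 48)

(58, 48)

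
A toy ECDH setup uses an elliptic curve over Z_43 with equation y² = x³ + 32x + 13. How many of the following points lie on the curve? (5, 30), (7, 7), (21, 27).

(5, 30): 30² ≡ 40, rhs ≡ 40 → on.
(7, 7): 7² ≡ 6, rhs ≡ 21 → off.
(21, 27): 27² ≡ 41, rhs ≡ 13 → off.

1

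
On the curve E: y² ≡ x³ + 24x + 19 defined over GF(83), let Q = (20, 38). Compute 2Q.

(52, 32)

tangent at (20, 38): λ = (3·20² + 24)/(2·38) ≡ 62/76. 76⁻¹ ≡ 71 (mod 83), so λ ≡ 62·71 ≡ 3.
  x = λ² - 20 - 20 = 9 - 40 ≡ 52; y = λ·(20 - 52) - 38 ≡ 32. → (52, 32)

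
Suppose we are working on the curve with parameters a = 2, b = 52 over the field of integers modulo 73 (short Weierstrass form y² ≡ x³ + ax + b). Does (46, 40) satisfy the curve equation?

no

y² = 40² ≡ 67; x³ + 2x + 52 = 97480 ≡ 25 (mod 73). 67 ≠ 25.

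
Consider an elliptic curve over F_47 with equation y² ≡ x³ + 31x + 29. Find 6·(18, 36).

Write P = (18, 36).
Repeated addition: build up to 6P.
2P: tangent at (18, 36): λ = (3·18² + 31)/(2·36) ≡ 16/25. 25⁻¹ ≡ 32 (mod 47) since 25·32 = 800 ≡ 1, so λ ≡ 16·32 ≡ 42.
  x = λ² - 18 - 18 = 1764 - 36 ≡ 36; y = λ·(18 - 36) - 36 ≡ 7. → (36, 7)
3P: (36, 7) + (18, 36). λ = (36 - 7)/(18 - 36) ≡ 29/29 mod 47. 29⁻¹ ≡ 13 (mod 47) since 29·13 = 377 ≡ 1, so λ ≡ 1.
  x = λ² - 36 - 18 = 1 - 54 ≡ 41; y = λ·(36 - 41) - 7 ≡ 35. → (41, 35)
4P: (41, 35) + (18, 36). λ = (36 - 35)/(18 - 41) ≡ 1/24 mod 47. 24⁻¹ ≡ 2 (mod 47) since 24·2 = 48 ≡ 1, so λ ≡ 2.
  x = λ² - 41 - 18 = 4 - 59 ≡ 39; y = λ·(41 - 39) - 35 ≡ 16. → (39, 16)
5P: (39, 16) + (18, 36). λ = (36 - 16)/(18 - 39) ≡ 20/26 mod 47. 26⁻¹ ≡ 38 (mod 47), so λ ≡ 8.
  x = λ² - 39 - 18 = 64 - 57 ≡ 7; y = λ·(39 - 7) - 16 ≡ 5. → (7, 5)
6P: (7, 5) + (18, 36). λ = (36 - 5)/(18 - 7) ≡ 31/11 mod 47. 11⁻¹ ≡ 30 (mod 47), so λ ≡ 37.
  x = λ² - 7 - 18 = 1369 - 25 ≡ 28; y = λ·(7 - 28) - 5 ≡ 17. → (28, 17)

(28, 17)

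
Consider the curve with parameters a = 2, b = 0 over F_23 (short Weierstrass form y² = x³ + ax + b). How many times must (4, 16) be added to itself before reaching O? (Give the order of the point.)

12

2P: tangent at (4, 16): λ = (3·4² + 2)/(2·16) ≡ 4/9. 9⁻¹ ≡ 18 (mod 23), so λ ≡ 4·18 ≡ 3.
  x = λ² - 4 - 4 = 9 - 8 ≡ 1; y = λ·(4 - 1) - 16 ≡ 16. → (1, 16)
3P: (1, 16) + (4, 16). λ = (16 - 16)/(4 - 1) ≡ 0/3 mod 23. 3⁻¹ ≡ 8 (mod 23) since 3·8 = 24 ≡ 1, so λ ≡ 0.
  x = λ² - 1 - 4 = 0 - 5 ≡ 18; y = λ·(1 - 18) - 16 ≡ 7. → (18, 7)
4P: (18, 7) + (4, 16). λ = (16 - 7)/(4 - 18) ≡ 9/9 mod 23. 9⁻¹ ≡ 18 (mod 23) since 9·18 = 162 ≡ 1, so λ ≡ 1.
  x = λ² - 18 - 4 = 1 - 22 ≡ 2; y = λ·(18 - 2) - 7 ≡ 9. → (2, 9)
5P: (2, 9) + (4, 16). λ = (16 - 9)/(4 - 2) ≡ 7/2 mod 23. 2⁻¹ ≡ 12 (mod 23), so λ ≡ 15.
  x = λ² - 2 - 4 = 225 - 6 ≡ 12; y = λ·(2 - 12) - 9 ≡ 2. → (12, 2)
6P: (12, 2) + (4, 16). λ = (16 - 2)/(4 - 12) ≡ 14/15 mod 23. 15⁻¹ ≡ 20 (mod 23), so λ ≡ 4.
  x = λ² - 12 - 4 = 16 - 16 ≡ 0; y = λ·(12 - 0) - 2 ≡ 0. → (0, 0)
7P: (0, 0) + (4, 16). λ = (16 - 0)/(4 - 0) ≡ 16/4 mod 23. 4⁻¹ ≡ 6 (mod 23) since 4·6 = 24 ≡ 1, so λ ≡ 4.
  x = λ² - 0 - 4 = 16 - 4 ≡ 12; y = λ·(0 - 12) - 0 ≡ 21. → (12, 21)
8P: (12, 21) + (4, 16). λ = (16 - 21)/(4 - 12) ≡ 18/15 mod 23. 15⁻¹ ≡ 20 (mod 23) since 15·20 = 300 ≡ 1, so λ ≡ 15.
  x = λ² - 12 - 4 = 225 - 16 ≡ 2; y = λ·(12 - 2) - 21 ≡ 14. → (2, 14)
9P: (2, 14) + (4, 16). λ = (16 - 14)/(4 - 2) ≡ 2/2 mod 23. 2⁻¹ ≡ 12 (mod 23) since 2·12 = 24 ≡ 1, so λ ≡ 1.
  x = λ² - 2 - 4 = 1 - 6 ≡ 18; y = λ·(2 - 18) - 14 ≡ 16. → (18, 16)
10P: (18, 16) + (4, 16). λ = (16 - 16)/(4 - 18) ≡ 0/9 mod 23. 9⁻¹ ≡ 18 (mod 23), so λ ≡ 0.
  x = λ² - 18 - 4 = 0 - 22 ≡ 1; y = λ·(18 - 1) - 16 ≡ 7. → (1, 7)
11P: (1, 7) + (4, 16). λ = (16 - 7)/(4 - 1) ≡ 9/3 mod 23. 3⁻¹ ≡ 8 (mod 23) since 3·8 = 24 ≡ 1, so λ ≡ 3.
  x = λ² - 1 - 4 = 9 - 5 ≡ 4; y = λ·(1 - 4) - 7 ≡ 7. → (4, 7)
12P: (4, 7) + (4, 16): same x and y₁ ≡ -y₂, so the sum is O.
12P = O, so the order is 12.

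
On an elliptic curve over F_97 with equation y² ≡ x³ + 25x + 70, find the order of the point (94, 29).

3

2P: tangent at (94, 29): λ = (3·94² + 25)/(2·29) ≡ 52/58. 58⁻¹ ≡ 92 (mod 97) since 58·92 = 5336 ≡ 1, so λ ≡ 52·92 ≡ 31.
  x = λ² - 94 - 94 = 961 - 188 ≡ 94; y = λ·(94 - 94) - 29 ≡ 68. → (94, 68)
3P: (94, 68) + (94, 29): same x and y₁ ≡ -y₂, so the sum is ∞.
3P = ∞, so the order is 3.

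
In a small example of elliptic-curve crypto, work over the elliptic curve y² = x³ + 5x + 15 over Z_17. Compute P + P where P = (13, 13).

(7, 11)

tangent at (13, 13): λ = (3·13² + 5)/(2·13) ≡ 2/9. 9⁻¹ ≡ 2 (mod 17) since 9·2 = 18 ≡ 1, so λ ≡ 2·2 ≡ 4.
  x = λ² - 13 - 13 = 16 - 26 ≡ 7; y = λ·(13 - 7) - 13 ≡ 11. → (7, 11)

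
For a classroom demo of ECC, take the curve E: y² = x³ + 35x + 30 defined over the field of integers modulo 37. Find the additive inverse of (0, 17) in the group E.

-(0, 17) = (0, -17 mod 37) = (0, 20).

(0, 20)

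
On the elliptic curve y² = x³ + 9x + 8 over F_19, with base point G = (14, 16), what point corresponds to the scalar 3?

Repeated addition: build up to 3G.
2G: tangent at (14, 16): λ = (3·14² + 9)/(2·16) ≡ 8/13. 13⁻¹ ≡ 3 (mod 19) since 13·3 = 39 ≡ 1, so λ ≡ 8·3 ≡ 5.
  x = λ² - 14 - 14 = 25 - 28 ≡ 16; y = λ·(14 - 16) - 16 ≡ 12. → (16, 12)
3G: (16, 12) + (14, 16). λ = (16 - 12)/(14 - 16) ≡ 4/17 mod 19. 17⁻¹ ≡ 9 (mod 19) since 17·9 = 153 ≡ 1, so λ ≡ 17.
  x = λ² - 16 - 14 = 289 - 30 ≡ 12; y = λ·(16 - 12) - 12 ≡ 18. → (12, 18)

(12, 18)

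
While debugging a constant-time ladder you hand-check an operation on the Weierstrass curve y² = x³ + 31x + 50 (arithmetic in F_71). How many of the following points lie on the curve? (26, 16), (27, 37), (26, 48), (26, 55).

(26, 16): 16² ≡ 43, rhs ≡ 43 → on.
(27, 37): 37² ≡ 20, rhs ≡ 51 → off.
(26, 48): 48² ≡ 32, rhs ≡ 43 → off.
(26, 55): 55² ≡ 43, rhs ≡ 43 → on.

2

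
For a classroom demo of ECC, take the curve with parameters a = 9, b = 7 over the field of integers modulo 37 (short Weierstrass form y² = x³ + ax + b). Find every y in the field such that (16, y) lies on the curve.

x³ + 9x + 7 = 4247 ≡ 29 (mod 37).
29 is a non-residue mod 37; no y exists.

none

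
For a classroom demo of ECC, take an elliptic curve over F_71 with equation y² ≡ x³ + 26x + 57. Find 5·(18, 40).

(17, 4)

Write G = (18, 40).
Double-and-add on 5 = (101)₂. Start with G = (18, 40) for the leading 1-bit.
double: tangent at (18, 40): λ = (3·18² + 26)/(2·40) ≡ 4/9. 9⁻¹ ≡ 8 (mod 71), so λ ≡ 4·8 ≡ 32.
  x = λ² - 18 - 18 = 1024 - 36 ≡ 65; y = λ·(18 - 65) - 40 ≡ 18. → (65, 18)
double: tangent at (65, 18): λ = (3·65² + 26)/(2·18) ≡ 63/36. 36⁻¹ ≡ 2 (mod 71) since 36·2 = 72 ≡ 1, so λ ≡ 63·2 ≡ 55.
  x = λ² - 65 - 65 = 3025 - 130 ≡ 55; y = λ·(65 - 55) - 18 ≡ 35. → (55, 35)
add G: (55, 35) + (18, 40). λ = (40 - 35)/(18 - 55) ≡ 5/34 mod 71. 34⁻¹ ≡ 23 (mod 71) since 34·23 = 782 ≡ 1, so λ ≡ 44.
  x = λ² - 55 - 18 = 1936 - 73 ≡ 17; y = λ·(55 - 17) - 35 ≡ 4. → (17, 4)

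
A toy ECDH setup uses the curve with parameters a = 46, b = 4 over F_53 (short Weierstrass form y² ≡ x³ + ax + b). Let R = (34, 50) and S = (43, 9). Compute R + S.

(34, 50) + (43, 9). λ = (9 - 50)/(43 - 34) ≡ 12/9 mod 53. 9⁻¹ ≡ 6 (mod 53) since 9·6 = 54 ≡ 1, so λ ≡ 19.
  x = λ² - 34 - 43 = 361 - 77 ≡ 19; y = λ·(34 - 19) - 50 ≡ 23. → (19, 23)

(19, 23)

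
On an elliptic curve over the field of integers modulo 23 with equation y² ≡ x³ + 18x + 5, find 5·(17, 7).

Write Q = (17, 7).
Double-and-add on 5 = (101)₂. Start with Q = (17, 7) for the leading 1-bit.
double: tangent at (17, 7): λ = (3·17² + 18)/(2·7) ≡ 11/14. 14⁻¹ ≡ 5 (mod 23) since 14·5 = 70 ≡ 1, so λ ≡ 11·5 ≡ 9.
  x = λ² - 17 - 17 = 81 - 34 ≡ 1; y = λ·(17 - 1) - 7 ≡ 22. → (1, 22)
double: tangent at (1, 22): λ = (3·1² + 18)/(2·22) ≡ 21/21. 21⁻¹ ≡ 11 (mod 23) since 21·11 = 231 ≡ 1, so λ ≡ 21·11 ≡ 1.
  x = λ² - 1 - 1 = 1 - 2 ≡ 22; y = λ·(1 - 22) - 22 ≡ 3. → (22, 3)
add Q: (22, 3) + (17, 7). λ = (7 - 3)/(17 - 22) ≡ 4/18 mod 23. 18⁻¹ ≡ 9 (mod 23) since 18·9 = 162 ≡ 1, so λ ≡ 13.
  x = λ² - 22 - 17 = 169 - 39 ≡ 15; y = λ·(22 - 15) - 3 ≡ 19. → (15, 19)

(15, 19)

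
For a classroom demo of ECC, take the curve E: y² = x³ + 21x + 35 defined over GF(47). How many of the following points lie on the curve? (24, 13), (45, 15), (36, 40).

(24, 13): 13² ≡ 28, rhs ≡ 28 → on.
(45, 15): 15² ≡ 37, rhs ≡ 32 → off.
(36, 40): 40² ≡ 2, rhs ≡ 24 → off.

1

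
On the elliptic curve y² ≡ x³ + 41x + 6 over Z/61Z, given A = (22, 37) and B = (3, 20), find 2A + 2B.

(29, 56)

First 2A:
Repeated addition: build up to 2A.
2A: tangent at (22, 37): λ = (3·22² + 41)/(2·37) ≡ 29/13. 13⁻¹ ≡ 47 (mod 61) since 13·47 = 611 ≡ 1, so λ ≡ 29·47 ≡ 21.
  x = λ² - 22 - 22 = 441 - 44 ≡ 31; y = λ·(22 - 31) - 37 ≡ 18. → (31, 18)
2A = (31, 18).
Next 2B:
Repeated addition: build up to 2B.
2B: tangent at (3, 20): λ = (3·3² + 41)/(2·20) ≡ 7/40. 40⁻¹ ≡ 29 (mod 61) since 40·29 = 1160 ≡ 1, so λ ≡ 7·29 ≡ 20.
  x = λ² - 3 - 3 = 400 - 6 ≡ 28; y = λ·(3 - 28) - 20 ≡ 29. → (28, 29)
2B = (28, 29).
Finally 2A + 2B:
(31, 18) + (28, 29). λ = (29 - 18)/(28 - 31) ≡ 11/58 mod 61. 58⁻¹ ≡ 20 (mod 61), so λ ≡ 37.
  x = λ² - 31 - 28 = 1369 - 59 ≡ 29; y = λ·(31 - 29) - 18 ≡ 56. → (29, 56)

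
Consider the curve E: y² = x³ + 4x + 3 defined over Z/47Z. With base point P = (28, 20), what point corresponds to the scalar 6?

Double-and-add on 6 = (110)₂. Start with P = (28, 20) for the leading 1-bit.
double: tangent at (28, 20): λ = (3·28² + 4)/(2·20) ≡ 6/40. 40⁻¹ ≡ 20 (mod 47) since 40·20 = 800 ≡ 1, so λ ≡ 6·20 ≡ 26.
  x = λ² - 28 - 28 = 676 - 56 ≡ 9; y = λ·(28 - 9) - 20 ≡ 4. → (9, 4)
add P: (9, 4) + (28, 20). λ = (20 - 4)/(28 - 9) ≡ 16/19 mod 47. 19⁻¹ ≡ 5 (mod 47), so λ ≡ 33.
  x = λ² - 9 - 28 = 1089 - 37 ≡ 18; y = λ·(9 - 18) - 4 ≡ 28. → (18, 28)
double: tangent at (18, 28): λ = (3·18² + 4)/(2·28) ≡ 36/9. 9⁻¹ ≡ 21 (mod 47) since 9·21 = 189 ≡ 1, so λ ≡ 36·21 ≡ 4.
  x = λ² - 18 - 18 = 16 - 36 ≡ 27; y = λ·(18 - 27) - 28 ≡ 30. → (27, 30)

(27, 30)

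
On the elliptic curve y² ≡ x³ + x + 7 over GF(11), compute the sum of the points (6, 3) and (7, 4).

(10, 4)

(6, 3) + (7, 4). λ = (4 - 3)/(7 - 6) ≡ 1/1 mod 11. 1⁻¹ ≡ 1 (mod 11) since 1·1 = 1 ≡ 1, so λ ≡ 1.
  x = λ² - 6 - 7 = 1 - 13 ≡ 10; y = λ·(6 - 10) - 3 ≡ 4. → (10, 4)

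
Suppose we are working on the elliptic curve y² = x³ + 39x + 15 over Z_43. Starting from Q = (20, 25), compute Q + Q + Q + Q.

Repeated addition: build up to 4Q.
2Q: tangent at (20, 25): λ = (3·20² + 39)/(2·25) ≡ 35/7. 7⁻¹ ≡ 37 (mod 43), so λ ≡ 35·37 ≡ 5.
  x = λ² - 20 - 20 = 25 - 40 ≡ 28; y = λ·(20 - 28) - 25 ≡ 21. → (28, 21)
3Q: (28, 21) + (20, 25). λ = (25 - 21)/(20 - 28) ≡ 4/35 mod 43. 35⁻¹ ≡ 16 (mod 43), so λ ≡ 21.
  x = λ² - 28 - 20 = 441 - 48 ≡ 6; y = λ·(28 - 6) - 21 ≡ 11. → (6, 11)
4Q: (6, 11) + (20, 25). λ = (25 - 11)/(20 - 6) ≡ 14/14 mod 43. 14⁻¹ ≡ 40 (mod 43), so λ ≡ 1.
  x = λ² - 6 - 20 = 1 - 26 ≡ 18; y = λ·(6 - 18) - 11 ≡ 20. → (18, 20)

(18, 20)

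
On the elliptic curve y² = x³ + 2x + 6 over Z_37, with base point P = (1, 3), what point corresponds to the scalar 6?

Repeated addition: build up to 6P.
2P: tangent at (1, 3): λ = (3·1² + 2)/(2·3) ≡ 5/6. 6⁻¹ ≡ 31 (mod 37), so λ ≡ 5·31 ≡ 7.
  x = λ² - 1 - 1 = 49 - 2 ≡ 10; y = λ·(1 - 10) - 3 ≡ 8. → (10, 8)
3P: (10, 8) + (1, 3). λ = (3 - 8)/(1 - 10) ≡ 32/28 mod 37. 28⁻¹ ≡ 4 (mod 37), so λ ≡ 17.
  x = λ² - 10 - 1 = 289 - 11 ≡ 19; y = λ·(10 - 19) - 8 ≡ 24. → (19, 24)
4P: (19, 24) + (1, 3). λ = (3 - 24)/(1 - 19) ≡ 16/19 mod 37. 19⁻¹ ≡ 2 (mod 37), so λ ≡ 32.
  x = λ² - 19 - 1 = 1024 - 20 ≡ 5; y = λ·(19 - 5) - 24 ≡ 17. → (5, 17)
5P: (5, 17) + (1, 3). λ = (3 - 17)/(1 - 5) ≡ 23/33 mod 37. 33⁻¹ ≡ 9 (mod 37), so λ ≡ 22.
  x = λ² - 5 - 1 = 484 - 6 ≡ 34; y = λ·(5 - 34) - 17 ≡ 11. → (34, 11)
6P: (34, 11) + (1, 3). λ = (3 - 11)/(1 - 34) ≡ 29/4 mod 37. 4⁻¹ ≡ 28 (mod 37), so λ ≡ 35.
  x = λ² - 34 - 1 = 1225 - 35 ≡ 6; y = λ·(34 - 6) - 11 ≡ 7. → (6, 7)

(6, 7)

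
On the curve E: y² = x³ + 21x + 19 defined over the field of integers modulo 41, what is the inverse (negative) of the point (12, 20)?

-(12, 20) = (12, -20 mod 41) = (12, 21).

(12, 21)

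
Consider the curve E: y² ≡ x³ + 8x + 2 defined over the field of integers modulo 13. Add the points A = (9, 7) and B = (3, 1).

(9, 7) + (3, 1). λ = (1 - 7)/(3 - 9) ≡ 7/7 mod 13. 7⁻¹ ≡ 2 (mod 13), so λ ≡ 1.
  x = λ² - 9 - 3 = 1 - 12 ≡ 2; y = λ·(9 - 2) - 7 ≡ 0. → (2, 0)

(2, 0)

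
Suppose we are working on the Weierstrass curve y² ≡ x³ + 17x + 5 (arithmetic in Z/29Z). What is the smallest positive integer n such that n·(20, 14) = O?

8

2P: tangent at (20, 14): λ = (3·20² + 17)/(2·14) ≡ 28/28. 28⁻¹ ≡ 28 (mod 29), so λ ≡ 28·28 ≡ 1.
  x = λ² - 20 - 20 = 1 - 40 ≡ 19; y = λ·(20 - 19) - 14 ≡ 16. → (19, 16)
3P: (19, 16) + (20, 14). λ = (14 - 16)/(20 - 19) ≡ 27/1 mod 29. 1⁻¹ ≡ 1 (mod 29) since 1·1 = 1 ≡ 1, so λ ≡ 27.
  x = λ² - 19 - 20 = 729 - 39 ≡ 23; y = λ·(19 - 23) - 16 ≡ 21. → (23, 21)
4P: (23, 21) + (20, 14). λ = (14 - 21)/(20 - 23) ≡ 22/26 mod 29. 26⁻¹ ≡ 19 (mod 29), so λ ≡ 12.
  x = λ² - 23 - 20 = 144 - 43 ≡ 14; y = λ·(23 - 14) - 21 ≡ 0. → (14, 0)
5P: (14, 0) + (20, 14). λ = (14 - 0)/(20 - 14) ≡ 14/6 mod 29. 6⁻¹ ≡ 5 (mod 29), so λ ≡ 12.
  x = λ² - 14 - 20 = 144 - 34 ≡ 23; y = λ·(14 - 23) - 0 ≡ 8. → (23, 8)
6P: (23, 8) + (20, 14). λ = (14 - 8)/(20 - 23) ≡ 6/26 mod 29. 26⁻¹ ≡ 19 (mod 29), so λ ≡ 27.
  x = λ² - 23 - 20 = 729 - 43 ≡ 19; y = λ·(23 - 19) - 8 ≡ 13. → (19, 13)
7P: (19, 13) + (20, 14). λ = (14 - 13)/(20 - 19) ≡ 1/1 mod 29. 1⁻¹ ≡ 1 (mod 29), so λ ≡ 1.
  x = λ² - 19 - 20 = 1 - 39 ≡ 20; y = λ·(19 - 20) - 13 ≡ 15. → (20, 15)
8P: (20, 15) + (20, 14): same x and y₁ ≡ -y₂, so the sum is O.
8P = O, so the order is 8.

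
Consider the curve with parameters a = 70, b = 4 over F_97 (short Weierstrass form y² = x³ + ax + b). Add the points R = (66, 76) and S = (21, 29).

(66, 76) + (21, 29). λ = (29 - 76)/(21 - 66) ≡ 50/52 mod 97. 52⁻¹ ≡ 28 (mod 97) since 52·28 = 1456 ≡ 1, so λ ≡ 42.
  x = λ² - 66 - 21 = 1764 - 87 ≡ 28; y = λ·(66 - 28) - 76 ≡ 65. → (28, 65)

(28, 65)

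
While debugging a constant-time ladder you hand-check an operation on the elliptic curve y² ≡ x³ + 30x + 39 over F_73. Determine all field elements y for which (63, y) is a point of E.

x³ + 30x + 39 = 251976 ≡ 53 (mod 73).
53 is a non-residue mod 73; no y exists.

none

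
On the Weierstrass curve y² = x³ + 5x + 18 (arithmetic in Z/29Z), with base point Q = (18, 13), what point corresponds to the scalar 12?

Double-and-add on 12 = (1100)₂. Start with Q = (18, 13) for the leading 1-bit.
double: tangent at (18, 13): λ = (3·18² + 5)/(2·13) ≡ 20/26. 26⁻¹ ≡ 19 (mod 29), so λ ≡ 20·19 ≡ 3.
  x = λ² - 18 - 18 = 9 - 36 ≡ 2; y = λ·(18 - 2) - 13 ≡ 6. → (2, 6)
add Q: (2, 6) + (18, 13). λ = (13 - 6)/(18 - 2) ≡ 7/16 mod 29. 16⁻¹ ≡ 20 (mod 29) since 16·20 = 320 ≡ 1, so λ ≡ 24.
  x = λ² - 2 - 18 = 576 - 20 ≡ 5; y = λ·(2 - 5) - 6 ≡ 9. → (5, 9)
double: tangent at (5, 9): λ = (3·5² + 5)/(2·9) ≡ 22/18. 18⁻¹ ≡ 21 (mod 29) since 18·21 = 378 ≡ 1, so λ ≡ 22·21 ≡ 27.
  x = λ² - 5 - 5 = 729 - 10 ≡ 23; y = λ·(5 - 23) - 9 ≡ 27. → (23, 27)
double: tangent at (23, 27): λ = (3·23² + 5)/(2·27) ≡ 26/25. 25⁻¹ ≡ 7 (mod 29), so λ ≡ 26·7 ≡ 8.
  x = λ² - 23 - 23 = 64 - 46 ≡ 18; y = λ·(23 - 18) - 27 ≡ 13. → (18, 13)

(18, 13)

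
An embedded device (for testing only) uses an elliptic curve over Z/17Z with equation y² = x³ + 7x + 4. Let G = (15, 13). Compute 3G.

(0, 2)

Repeated addition: build up to 3G.
2G: tangent at (15, 13): λ = (3·15² + 7)/(2·13) ≡ 2/9. 9⁻¹ ≡ 2 (mod 17), so λ ≡ 2·2 ≡ 4.
  x = λ² - 15 - 15 = 16 - 30 ≡ 3; y = λ·(15 - 3) - 13 ≡ 1. → (3, 1)
3G: (3, 1) + (15, 13). λ = (13 - 1)/(15 - 3) ≡ 12/12 mod 17. 12⁻¹ ≡ 10 (mod 17) since 12·10 = 120 ≡ 1, so λ ≡ 1.
  x = λ² - 3 - 15 = 1 - 18 ≡ 0; y = λ·(3 - 0) - 1 ≡ 2. → (0, 2)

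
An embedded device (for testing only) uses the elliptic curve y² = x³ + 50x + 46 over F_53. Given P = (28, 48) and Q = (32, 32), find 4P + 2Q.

First 4P:
Double-and-add on 4 = (100)₂. Start with P = (28, 48) for the leading 1-bit.
double: tangent at (28, 48): λ = (3·28² + 50)/(2·48) ≡ 17/43. 43⁻¹ ≡ 37 (mod 53) since 43·37 = 1591 ≡ 1, so λ ≡ 17·37 ≡ 46.
  x = λ² - 28 - 28 = 2116 - 56 ≡ 46; y = λ·(28 - 46) - 48 ≡ 25. → (46, 25)
double: tangent at (46, 25): λ = (3·46² + 50)/(2·25) ≡ 38/50. 50⁻¹ ≡ 35 (mod 53), so λ ≡ 38·35 ≡ 5.
  x = λ² - 46 - 46 = 25 - 92 ≡ 39; y = λ·(46 - 39) - 25 ≡ 10. → (39, 10)
4P = (39, 10).
Next 2Q:
Repeated addition: build up to 2Q.
2Q: tangent at (32, 32): λ = (3·32² + 50)/(2·32) ≡ 48/11. 11⁻¹ ≡ 29 (mod 53) since 11·29 = 319 ≡ 1, so λ ≡ 48·29 ≡ 14.
  x = λ² - 32 - 32 = 196 - 64 ≡ 26; y = λ·(32 - 26) - 32 ≡ 52. → (26, 52)
2Q = (26, 52).
Finally 4P + 2Q:
(39, 10) + (26, 52). λ = (52 - 10)/(26 - 39) ≡ 42/40 mod 53. 40⁻¹ ≡ 4 (mod 53), so λ ≡ 9.
  x = λ² - 39 - 26 = 81 - 65 ≡ 16; y = λ·(39 - 16) - 10 ≡ 38. → (16, 38)

(16, 38)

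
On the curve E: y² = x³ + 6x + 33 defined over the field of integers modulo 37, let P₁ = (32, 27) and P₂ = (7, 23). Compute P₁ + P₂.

(31, 22)

(32, 27) + (7, 23). λ = (23 - 27)/(7 - 32) ≡ 33/12 mod 37. 12⁻¹ ≡ 34 (mod 37), so λ ≡ 12.
  x = λ² - 32 - 7 = 144 - 39 ≡ 31; y = λ·(32 - 31) - 27 ≡ 22. → (31, 22)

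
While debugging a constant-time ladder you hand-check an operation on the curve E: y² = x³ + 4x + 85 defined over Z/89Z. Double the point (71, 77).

tangent at (71, 77): λ = (3·71² + 4)/(2·77) ≡ 86/65. 65⁻¹ ≡ 63 (mod 89), so λ ≡ 86·63 ≡ 78.
  x = λ² - 71 - 71 = 6084 - 142 ≡ 68; y = λ·(71 - 68) - 77 ≡ 68. → (68, 68)

(68, 68)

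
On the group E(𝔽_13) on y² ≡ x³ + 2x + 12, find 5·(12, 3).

(12, 3)

Write P = (12, 3).
Double-and-add on 5 = (101)₂. Start with P = (12, 3) for the leading 1-bit.
double: tangent at (12, 3): λ = (3·12² + 2)/(2·3) ≡ 5/6. 6⁻¹ ≡ 11 (mod 13) since 6·11 = 66 ≡ 1, so λ ≡ 5·11 ≡ 3.
  x = λ² - 12 - 12 = 9 - 24 ≡ 11; y = λ·(12 - 11) - 3 ≡ 0. → (11, 0)
double: (11, 0) + (11, 0): same x and y₁ ≡ -y₂, so the sum is O.
add P: O + (12, 3) = (12, 3) (identity).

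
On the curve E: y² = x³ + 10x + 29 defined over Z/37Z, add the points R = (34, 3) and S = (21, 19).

(3, 30)

(34, 3) + (21, 19). λ = (19 - 3)/(21 - 34) ≡ 16/24 mod 37. 24⁻¹ ≡ 17 (mod 37) since 24·17 = 408 ≡ 1, so λ ≡ 13.
  x = λ² - 34 - 21 = 169 - 55 ≡ 3; y = λ·(34 - 3) - 3 ≡ 30. → (3, 30)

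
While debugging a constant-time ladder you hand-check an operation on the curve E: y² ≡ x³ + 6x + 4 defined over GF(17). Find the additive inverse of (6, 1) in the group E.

(6, 16)

-(6, 1) = (6, -1 mod 17) = (6, 16).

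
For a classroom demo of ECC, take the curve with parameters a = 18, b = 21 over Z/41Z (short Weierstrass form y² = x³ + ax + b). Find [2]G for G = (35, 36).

(33, 29)

tangent at (35, 36): λ = (3·35² + 18)/(2·36) ≡ 3/31. 31⁻¹ ≡ 4 (mod 41) since 31·4 = 124 ≡ 1, so λ ≡ 3·4 ≡ 12.
  x = λ² - 35 - 35 = 144 - 70 ≡ 33; y = λ·(35 - 33) - 36 ≡ 29. → (33, 29)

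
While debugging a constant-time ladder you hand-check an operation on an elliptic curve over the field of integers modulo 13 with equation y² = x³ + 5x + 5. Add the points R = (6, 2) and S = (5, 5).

(6, 2) + (5, 5). λ = (5 - 2)/(5 - 6) ≡ 3/12 mod 13. 12⁻¹ ≡ 12 (mod 13), so λ ≡ 10.
  x = λ² - 6 - 5 = 100 - 11 ≡ 11; y = λ·(6 - 11) - 2 ≡ 0. → (11, 0)

(11, 0)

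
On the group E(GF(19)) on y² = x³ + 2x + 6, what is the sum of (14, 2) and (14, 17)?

O

The two points share x = 14 and their y-coordinates satisfy 2 + 17 ≡ 0 (mod 19), so they are inverses. Their sum is the point at infinity.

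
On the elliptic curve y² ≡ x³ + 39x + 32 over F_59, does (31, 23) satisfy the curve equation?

y² = 23² ≡ 57; x³ + 39x + 32 = 31032 ≡ 57 (mod 59). 57 = 57.

yes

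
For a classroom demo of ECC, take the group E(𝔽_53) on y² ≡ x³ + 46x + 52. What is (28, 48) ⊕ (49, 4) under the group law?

(28, 48) + (49, 4). λ = (4 - 48)/(49 - 28) ≡ 9/21 mod 53. 21⁻¹ ≡ 48 (mod 53), so λ ≡ 8.
  x = λ² - 28 - 49 = 64 - 77 ≡ 40; y = λ·(28 - 40) - 48 ≡ 15. → (40, 15)

(40, 15)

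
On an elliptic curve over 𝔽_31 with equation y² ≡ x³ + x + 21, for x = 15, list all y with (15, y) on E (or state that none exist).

x³ + 1x + 21 = 3411 ≡ 1 (mod 31).
Square roots of 1 mod 31: 1 and 30 (since 1² = 1 ≡ 1).

1, 30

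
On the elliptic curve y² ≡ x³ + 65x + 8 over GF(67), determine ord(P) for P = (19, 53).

4

2P: tangent at (19, 53): λ = (3·19² + 65)/(2·53) ≡ 9/39. 39⁻¹ ≡ 55 (mod 67) since 39·55 = 2145 ≡ 1, so λ ≡ 9·55 ≡ 26.
  x = λ² - 19 - 19 = 676 - 38 ≡ 35; y = λ·(19 - 35) - 53 ≡ 0. → (35, 0)
3P: (35, 0) + (19, 53). λ = (53 - 0)/(19 - 35) ≡ 53/51 mod 67. 51⁻¹ ≡ 46 (mod 67) since 51·46 = 2346 ≡ 1, so λ ≡ 26.
  x = λ² - 35 - 19 = 676 - 54 ≡ 19; y = λ·(35 - 19) - 0 ≡ 14. → (19, 14)
4P: (19, 14) + (19, 53): same x and y₁ ≡ -y₂, so the sum is O.
4P = O, so the order is 4.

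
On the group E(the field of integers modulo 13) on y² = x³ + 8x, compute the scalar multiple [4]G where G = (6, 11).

(10, 12)

Repeated addition: build up to 4G.
2G: tangent at (6, 11): λ = (3·6² + 8)/(2·11) ≡ 12/9. 9⁻¹ ≡ 3 (mod 13), so λ ≡ 12·3 ≡ 10.
  x = λ² - 6 - 6 = 100 - 12 ≡ 10; y = λ·(6 - 10) - 11 ≡ 1. → (10, 1)
3G: (10, 1) + (6, 11). λ = (11 - 1)/(6 - 10) ≡ 10/9 mod 13. 9⁻¹ ≡ 3 (mod 13), so λ ≡ 4.
  x = λ² - 10 - 6 = 16 - 16 ≡ 0; y = λ·(10 - 0) - 1 ≡ 0. → (0, 0)
4G: (0, 0) + (6, 11). λ = (11 - 0)/(6 - 0) ≡ 11/6 mod 13. 6⁻¹ ≡ 11 (mod 13) since 6·11 = 66 ≡ 1, so λ ≡ 4.
  x = λ² - 0 - 6 = 16 - 6 ≡ 10; y = λ·(0 - 10) - 0 ≡ 12. → (10, 12)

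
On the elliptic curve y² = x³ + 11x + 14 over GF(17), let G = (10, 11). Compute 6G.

(10, 6)

Repeated addition: build up to 6G.
2G: tangent at (10, 11): λ = (3·10² + 11)/(2·11) ≡ 5/5. 5⁻¹ ≡ 7 (mod 17), so λ ≡ 5·7 ≡ 1.
  x = λ² - 10 - 10 = 1 - 20 ≡ 15; y = λ·(10 - 15) - 11 ≡ 1. → (15, 1)
3G: (15, 1) + (10, 11). λ = (11 - 1)/(10 - 15) ≡ 10/12 mod 17. 12⁻¹ ≡ 10 (mod 17), so λ ≡ 15.
  x = λ² - 15 - 10 = 225 - 25 ≡ 13; y = λ·(15 - 13) - 1 ≡ 12. → (13, 12)
4G: (13, 12) + (10, 11). λ = (11 - 12)/(10 - 13) ≡ 16/14 mod 17. 14⁻¹ ≡ 11 (mod 17), so λ ≡ 6.
  x = λ² - 13 - 10 = 36 - 23 ≡ 13; y = λ·(13 - 13) - 12 ≡ 5. → (13, 5)
5G: (13, 5) + (10, 11). λ = (11 - 5)/(10 - 13) ≡ 6/14 mod 17. 14⁻¹ ≡ 11 (mod 17), so λ ≡ 15.
  x = λ² - 13 - 10 = 225 - 23 ≡ 15; y = λ·(13 - 15) - 5 ≡ 16. → (15, 16)
6G: (15, 16) + (10, 11). λ = (11 - 16)/(10 - 15) ≡ 12/12 mod 17. 12⁻¹ ≡ 10 (mod 17), so λ ≡ 1.
  x = λ² - 15 - 10 = 1 - 25 ≡ 10; y = λ·(15 - 10) - 16 ≡ 6. → (10, 6)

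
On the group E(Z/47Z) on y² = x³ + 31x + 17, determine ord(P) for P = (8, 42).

3

2P: tangent at (8, 42): λ = (3·8² + 31)/(2·42) ≡ 35/37. 37⁻¹ ≡ 14 (mod 47) since 37·14 = 518 ≡ 1, so λ ≡ 35·14 ≡ 20.
  x = λ² - 8 - 8 = 400 - 16 ≡ 8; y = λ·(8 - 8) - 42 ≡ 5. → (8, 5)
3P: (8, 5) + (8, 42): same x and y₁ ≡ -y₂, so the sum is 𝒪.
3P = 𝒪, so the order is 3.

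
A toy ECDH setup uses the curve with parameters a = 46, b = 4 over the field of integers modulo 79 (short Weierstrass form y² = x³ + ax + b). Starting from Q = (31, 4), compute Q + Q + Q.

(22, 50)

Repeated addition: build up to 3Q.
2Q: tangent at (31, 4): λ = (3·31² + 46)/(2·4) ≡ 6/8. 8⁻¹ ≡ 10 (mod 79) since 8·10 = 80 ≡ 1, so λ ≡ 6·10 ≡ 60.
  x = λ² - 31 - 31 = 3600 - 62 ≡ 62; y = λ·(31 - 62) - 4 ≡ 32. → (62, 32)
3Q: (62, 32) + (31, 4). λ = (4 - 32)/(31 - 62) ≡ 51/48 mod 79. 48⁻¹ ≡ 28 (mod 79), so λ ≡ 6.
  x = λ² - 62 - 31 = 36 - 93 ≡ 22; y = λ·(62 - 22) - 32 ≡ 50. → (22, 50)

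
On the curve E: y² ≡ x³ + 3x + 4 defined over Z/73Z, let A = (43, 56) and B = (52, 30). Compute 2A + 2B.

First 2A:
Repeated addition: build up to 2A.
2A: tangent at (43, 56): λ = (3·43² + 3)/(2·56) ≡ 2/39. 39⁻¹ ≡ 15 (mod 73), so λ ≡ 2·15 ≡ 30.
  x = λ² - 43 - 43 = 900 - 86 ≡ 11; y = λ·(43 - 11) - 56 ≡ 28. → (11, 28)
2A = (11, 28).
Next 2B:
Repeated addition: build up to 2B.
2B: tangent at (52, 30): λ = (3·52² + 3)/(2·30) ≡ 12/60. 60⁻¹ ≡ 28 (mod 73), so λ ≡ 12·28 ≡ 44.
  x = λ² - 52 - 52 = 1936 - 104 ≡ 7; y = λ·(52 - 7) - 30 ≡ 52. → (7, 52)
2B = (7, 52).
Finally 2A + 2B:
(11, 28) + (7, 52). λ = (52 - 28)/(7 - 11) ≡ 24/69 mod 73. 69⁻¹ ≡ 18 (mod 73) since 69·18 = 1242 ≡ 1, so λ ≡ 67.
  x = λ² - 11 - 7 = 4489 - 18 ≡ 18; y = λ·(11 - 18) - 28 ≡ 14. → (18, 14)

(18, 14)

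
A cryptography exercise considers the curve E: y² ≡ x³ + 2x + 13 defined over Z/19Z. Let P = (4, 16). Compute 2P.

(15, 6)

tangent at (4, 16): λ = (3·4² + 2)/(2·16) ≡ 12/13. 13⁻¹ ≡ 3 (mod 19), so λ ≡ 12·3 ≡ 17.
  x = λ² - 4 - 4 = 289 - 8 ≡ 15; y = λ·(4 - 15) - 16 ≡ 6. → (15, 6)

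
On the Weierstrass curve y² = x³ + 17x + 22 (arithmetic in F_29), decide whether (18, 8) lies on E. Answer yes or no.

no

y² = 8² ≡ 6; x³ + 17x + 22 = 6160 ≡ 12 (mod 29). 6 ≠ 12.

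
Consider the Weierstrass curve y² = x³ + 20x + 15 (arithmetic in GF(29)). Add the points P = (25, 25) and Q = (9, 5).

(2, 11)

(25, 25) + (9, 5). λ = (5 - 25)/(9 - 25) ≡ 9/13 mod 29. 13⁻¹ ≡ 9 (mod 29) since 13·9 = 117 ≡ 1, so λ ≡ 23.
  x = λ² - 25 - 9 = 529 - 34 ≡ 2; y = λ·(25 - 2) - 25 ≡ 11. → (2, 11)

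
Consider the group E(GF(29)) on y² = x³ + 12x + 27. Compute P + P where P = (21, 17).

(23, 0)

tangent at (21, 17): λ = (3·21² + 12)/(2·17) ≡ 1/5. 5⁻¹ ≡ 6 (mod 29), so λ ≡ 1·6 ≡ 6.
  x = λ² - 21 - 21 = 36 - 42 ≡ 23; y = λ·(21 - 23) - 17 ≡ 0. → (23, 0)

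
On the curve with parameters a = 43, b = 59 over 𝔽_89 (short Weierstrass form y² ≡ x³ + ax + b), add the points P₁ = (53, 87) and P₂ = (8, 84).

(64, 25)

(53, 87) + (8, 84). λ = (84 - 87)/(8 - 53) ≡ 86/44 mod 89. 44⁻¹ ≡ 87 (mod 89) since 44·87 = 3828 ≡ 1, so λ ≡ 6.
  x = λ² - 53 - 8 = 36 - 61 ≡ 64; y = λ·(53 - 64) - 87 ≡ 25. → (64, 25)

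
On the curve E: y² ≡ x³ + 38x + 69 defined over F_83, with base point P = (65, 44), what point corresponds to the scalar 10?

Repeated addition: build up to 10P.
2P: tangent at (65, 44): λ = (3·65² + 38)/(2·44) ≡ 14/5. 5⁻¹ ≡ 50 (mod 83), so λ ≡ 14·50 ≡ 36.
  x = λ² - 65 - 65 = 1296 - 130 ≡ 4; y = λ·(65 - 4) - 44 ≡ 77. → (4, 77)
3P: (4, 77) + (65, 44). λ = (44 - 77)/(65 - 4) ≡ 50/61 mod 83. 61⁻¹ ≡ 49 (mod 83), so λ ≡ 43.
  x = λ² - 4 - 65 = 1849 - 69 ≡ 37; y = λ·(4 - 37) - 77 ≡ 81. → (37, 81)
4P: (37, 81) + (65, 44). λ = (44 - 81)/(65 - 37) ≡ 46/28 mod 83. 28⁻¹ ≡ 3 (mod 83), so λ ≡ 55.
  x = λ² - 37 - 65 = 3025 - 102 ≡ 18; y = λ·(37 - 18) - 81 ≡ 51. → (18, 51)
5P: (18, 51) + (65, 44). λ = (44 - 51)/(65 - 18) ≡ 76/47 mod 83. 47⁻¹ ≡ 53 (mod 83), so λ ≡ 44.
  x = λ² - 18 - 65 = 1936 - 83 ≡ 27; y = λ·(18 - 27) - 51 ≡ 51. → (27, 51)
6P: (27, 51) + (65, 44). λ = (44 - 51)/(65 - 27) ≡ 76/38 mod 83. 38⁻¹ ≡ 59 (mod 83), so λ ≡ 2.
  x = λ² - 27 - 65 = 4 - 92 ≡ 78; y = λ·(27 - 78) - 51 ≡ 13. → (78, 13)
7P: (78, 13) + (65, 44). λ = (44 - 13)/(65 - 78) ≡ 31/70 mod 83. 70⁻¹ ≡ 51 (mod 83), so λ ≡ 4.
  x = λ² - 78 - 65 = 16 - 143 ≡ 39; y = λ·(78 - 39) - 13 ≡ 60. → (39, 60)
8P: (39, 60) + (65, 44). λ = (44 - 60)/(65 - 39) ≡ 67/26 mod 83. 26⁻¹ ≡ 16 (mod 83) since 26·16 = 416 ≡ 1, so λ ≡ 76.
  x = λ² - 39 - 65 = 5776 - 104 ≡ 28; y = λ·(39 - 28) - 60 ≡ 29. → (28, 29)
9P: (28, 29) + (65, 44). λ = (44 - 29)/(65 - 28) ≡ 15/37 mod 83. 37⁻¹ ≡ 9 (mod 83), so λ ≡ 52.
  x = λ² - 28 - 65 = 2704 - 93 ≡ 38; y = λ·(28 - 38) - 29 ≡ 32. → (38, 32)
10P: (38, 32) + (65, 44). λ = (44 - 32)/(65 - 38) ≡ 12/27 mod 83. 27⁻¹ ≡ 40 (mod 83), so λ ≡ 65.
  x = λ² - 38 - 65 = 4225 - 103 ≡ 55; y = λ·(38 - 55) - 32 ≡ 25. → (55, 25)

(55, 25)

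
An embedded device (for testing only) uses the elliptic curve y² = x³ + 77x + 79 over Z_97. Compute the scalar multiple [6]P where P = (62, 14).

(59, 53)

Double-and-add on 6 = (110)₂. Start with P = (62, 14) for the leading 1-bit.
double: tangent at (62, 14): λ = (3·62² + 77)/(2·14) ≡ 66/28. 28⁻¹ ≡ 52 (mod 97) since 28·52 = 1456 ≡ 1, so λ ≡ 66·52 ≡ 37.
  x = λ² - 62 - 62 = 1369 - 124 ≡ 81; y = λ·(62 - 81) - 14 ≡ 59. → (81, 59)
add P: (81, 59) + (62, 14). λ = (14 - 59)/(62 - 81) ≡ 52/78 mod 97. 78⁻¹ ≡ 51 (mod 97), so λ ≡ 33.
  x = λ² - 81 - 62 = 1089 - 143 ≡ 73; y = λ·(81 - 73) - 59 ≡ 11. → (73, 11)
double: tangent at (73, 11): λ = (3·73² + 77)/(2·11) ≡ 59/22. 22⁻¹ ≡ 75 (mod 97), so λ ≡ 59·75 ≡ 60.
  x = λ² - 73 - 73 = 3600 - 146 ≡ 59; y = λ·(73 - 59) - 11 ≡ 53. → (59, 53)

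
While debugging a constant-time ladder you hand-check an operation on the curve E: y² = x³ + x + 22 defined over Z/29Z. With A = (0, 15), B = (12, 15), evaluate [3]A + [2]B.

(21, 16)

First 3A:
Repeated addition: build up to 3A.
2A: tangent at (0, 15): λ = (3·0² + 1)/(2·15) ≡ 1/1. 1⁻¹ ≡ 1 (mod 29), so λ ≡ 1·1 ≡ 1.
  x = λ² - 0 - 0 = 1 - 0 ≡ 1; y = λ·(0 - 1) - 15 ≡ 13. → (1, 13)
3A: (1, 13) + (0, 15). λ = (15 - 13)/(0 - 1) ≡ 2/28 mod 29. 28⁻¹ ≡ 28 (mod 29) since 28·28 = 784 ≡ 1, so λ ≡ 27.
  x = λ² - 1 - 0 = 729 - 1 ≡ 3; y = λ·(1 - 3) - 13 ≡ 20. → (3, 20)
3A = (3, 20).
Next 2B:
Repeated addition: build up to 2B.
2B: tangent at (12, 15): λ = (3·12² + 1)/(2·15) ≡ 27/1. 1⁻¹ ≡ 1 (mod 29), so λ ≡ 27·1 ≡ 27.
  x = λ² - 12 - 12 = 729 - 24 ≡ 9; y = λ·(12 - 9) - 15 ≡ 8. → (9, 8)
2B = (9, 8).
Finally 3A + 2B:
(3, 20) + (9, 8). λ = (8 - 20)/(9 - 3) ≡ 17/6 mod 29. 6⁻¹ ≡ 5 (mod 29) since 6·5 = 30 ≡ 1, so λ ≡ 27.
  x = λ² - 3 - 9 = 729 - 12 ≡ 21; y = λ·(3 - 21) - 20 ≡ 16. → (21, 16)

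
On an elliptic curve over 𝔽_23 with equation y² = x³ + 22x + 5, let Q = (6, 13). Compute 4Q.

Double-and-add on 4 = (100)₂. Start with Q = (6, 13) for the leading 1-bit.
double: tangent at (6, 13): λ = (3·6² + 22)/(2·13) ≡ 15/3. 3⁻¹ ≡ 8 (mod 23) since 3·8 = 24 ≡ 1, so λ ≡ 15·8 ≡ 5.
  x = λ² - 6 - 6 = 25 - 12 ≡ 13; y = λ·(6 - 13) - 13 ≡ 21. → (13, 21)
double: tangent at (13, 21): λ = (3·13² + 22)/(2·21) ≡ 0/19. 19⁻¹ ≡ 17 (mod 23), so λ ≡ 0·17 ≡ 0.
  x = λ² - 13 - 13 = 0 - 26 ≡ 20; y = λ·(13 - 20) - 21 ≡ 2. → (20, 2)

(20, 2)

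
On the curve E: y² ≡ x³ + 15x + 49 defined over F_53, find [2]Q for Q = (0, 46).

(29, 4)

tangent at (0, 46): λ = (3·0² + 15)/(2·46) ≡ 15/39. 39⁻¹ ≡ 34 (mod 53) since 39·34 = 1326 ≡ 1, so λ ≡ 15·34 ≡ 33.
  x = λ² - 0 - 0 = 1089 - 0 ≡ 29; y = λ·(0 - 29) - 46 ≡ 4. → (29, 4)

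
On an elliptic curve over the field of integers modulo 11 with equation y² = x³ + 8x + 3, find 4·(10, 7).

(5, 5)

Write P = (10, 7).
Repeated addition: build up to 4P.
2P: tangent at (10, 7): λ = (3·10² + 8)/(2·7) ≡ 0/3. 3⁻¹ ≡ 4 (mod 11) since 3·4 = 12 ≡ 1, so λ ≡ 0·4 ≡ 0.
  x = λ² - 10 - 10 = 0 - 20 ≡ 2; y = λ·(10 - 2) - 7 ≡ 4. → (2, 4)
3P: (2, 4) + (10, 7). λ = (7 - 4)/(10 - 2) ≡ 3/8 mod 11. 8⁻¹ ≡ 7 (mod 11), so λ ≡ 10.
  x = λ² - 2 - 10 = 100 - 12 ≡ 0; y = λ·(2 - 0) - 4 ≡ 5. → (0, 5)
4P: (0, 5) + (10, 7). λ = (7 - 5)/(10 - 0) ≡ 2/10 mod 11. 10⁻¹ ≡ 10 (mod 11), so λ ≡ 9.
  x = λ² - 0 - 10 = 81 - 10 ≡ 5; y = λ·(0 - 5) - 5 ≡ 5. → (5, 5)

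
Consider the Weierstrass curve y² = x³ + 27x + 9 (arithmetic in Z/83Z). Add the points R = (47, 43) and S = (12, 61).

(41, 63)

(47, 43) + (12, 61). λ = (61 - 43)/(12 - 47) ≡ 18/48 mod 83. 48⁻¹ ≡ 64 (mod 83), so λ ≡ 73.
  x = λ² - 47 - 12 = 5329 - 59 ≡ 41; y = λ·(47 - 41) - 43 ≡ 63. → (41, 63)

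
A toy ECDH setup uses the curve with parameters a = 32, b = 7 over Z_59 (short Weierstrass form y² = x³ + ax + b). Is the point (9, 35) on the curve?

y² = 35² ≡ 45; x³ + 32x + 7 = 1024 ≡ 21 (mod 59). 45 ≠ 21.

no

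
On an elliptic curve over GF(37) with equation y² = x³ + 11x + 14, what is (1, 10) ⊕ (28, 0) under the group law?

(1, 10) + (28, 0). λ = (0 - 10)/(28 - 1) ≡ 27/27 mod 37. 27⁻¹ ≡ 11 (mod 37), so λ ≡ 1.
  x = λ² - 1 - 28 = 1 - 29 ≡ 9; y = λ·(1 - 9) - 10 ≡ 19. → (9, 19)

(9, 19)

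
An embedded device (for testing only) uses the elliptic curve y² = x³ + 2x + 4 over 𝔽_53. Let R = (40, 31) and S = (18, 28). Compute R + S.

(40, 31) + (18, 28). λ = (28 - 31)/(18 - 40) ≡ 50/31 mod 53. 31⁻¹ ≡ 12 (mod 53) since 31·12 = 372 ≡ 1, so λ ≡ 17.
  x = λ² - 40 - 18 = 289 - 58 ≡ 19; y = λ·(40 - 19) - 31 ≡ 8. → (19, 8)

(19, 8)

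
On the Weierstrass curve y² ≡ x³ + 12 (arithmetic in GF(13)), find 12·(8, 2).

Write Q = (8, 2).
Repeated addition: build up to 12Q.
2Q: tangent at (8, 2): λ = (3·8² + 0)/(2·2) ≡ 10/4. 4⁻¹ ≡ 10 (mod 13), so λ ≡ 10·10 ≡ 9.
  x = λ² - 8 - 8 = 81 - 16 ≡ 0; y = λ·(8 - 0) - 2 ≡ 5. → (0, 5)
3Q: (0, 5) + (8, 2). λ = (2 - 5)/(8 - 0) ≡ 10/8 mod 13. 8⁻¹ ≡ 5 (mod 13), so λ ≡ 11.
  x = λ² - 0 - 8 = 121 - 8 ≡ 9; y = λ·(0 - 9) - 5 ≡ 0. → (9, 0)
4Q: (9, 0) + (8, 2). λ = (2 - 0)/(8 - 9) ≡ 2/12 mod 13. 12⁻¹ ≡ 12 (mod 13) since 12·12 = 144 ≡ 1, so λ ≡ 11.
  x = λ² - 9 - 8 = 121 - 17 ≡ 0; y = λ·(9 - 0) - 0 ≡ 8. → (0, 8)
5Q: (0, 8) + (8, 2). λ = (2 - 8)/(8 - 0) ≡ 7/8 mod 13. 8⁻¹ ≡ 5 (mod 13) since 8·5 = 40 ≡ 1, so λ ≡ 9.
  x = λ² - 0 - 8 = 81 - 8 ≡ 8; y = λ·(0 - 8) - 8 ≡ 11. → (8, 11)
6Q: (8, 11) + (8, 2): same x and y₁ ≡ -y₂, so the sum is ∞.
7Q: ∞ + (8, 2) = (8, 2) (identity).
8Q: tangent at (8, 2): λ = (3·8² + 0)/(2·2) ≡ 10/4. 4⁻¹ ≡ 10 (mod 13), so λ ≡ 10·10 ≡ 9.
  x = λ² - 8 - 8 = 81 - 16 ≡ 0; y = λ·(8 - 0) - 2 ≡ 5. → (0, 5)
9Q: (0, 5) + (8, 2). λ = (2 - 5)/(8 - 0) ≡ 10/8 mod 13. 8⁻¹ ≡ 5 (mod 13) since 8·5 = 40 ≡ 1, so λ ≡ 11.
  x = λ² - 0 - 8 = 121 - 8 ≡ 9; y = λ·(0 - 9) - 5 ≡ 0. → (9, 0)
10Q: (9, 0) + (8, 2). λ = (2 - 0)/(8 - 9) ≡ 2/12 mod 13. 12⁻¹ ≡ 12 (mod 13) since 12·12 = 144 ≡ 1, so λ ≡ 11.
  x = λ² - 9 - 8 = 121 - 17 ≡ 0; y = λ·(9 - 0) - 0 ≡ 8. → (0, 8)
11Q: (0, 8) + (8, 2). λ = (2 - 8)/(8 - 0) ≡ 7/8 mod 13. 8⁻¹ ≡ 5 (mod 13), so λ ≡ 9.
  x = λ² - 0 - 8 = 81 - 8 ≡ 8; y = λ·(0 - 8) - 8 ≡ 11. → (8, 11)
12Q: (8, 11) + (8, 2): same x and y₁ ≡ -y₂, so the sum is ∞.

O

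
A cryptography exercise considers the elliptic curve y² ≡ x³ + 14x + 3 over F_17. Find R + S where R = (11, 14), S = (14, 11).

(10, 2)

(11, 14) + (14, 11). λ = (11 - 14)/(14 - 11) ≡ 14/3 mod 17. 3⁻¹ ≡ 6 (mod 17), so λ ≡ 16.
  x = λ² - 11 - 14 = 256 - 25 ≡ 10; y = λ·(11 - 10) - 14 ≡ 2. → (10, 2)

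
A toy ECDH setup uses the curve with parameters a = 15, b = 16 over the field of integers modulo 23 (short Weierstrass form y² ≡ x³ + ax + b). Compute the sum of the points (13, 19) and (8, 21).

(13, 19) + (8, 21). λ = (21 - 19)/(8 - 13) ≡ 2/18 mod 23. 18⁻¹ ≡ 9 (mod 23) since 18·9 = 162 ≡ 1, so λ ≡ 18.
  x = λ² - 13 - 8 = 324 - 21 ≡ 4; y = λ·(13 - 4) - 19 ≡ 5. → (4, 5)

(4, 5)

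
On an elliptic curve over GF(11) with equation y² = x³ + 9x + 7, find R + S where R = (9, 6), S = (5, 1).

(2, 0)

(9, 6) + (5, 1). λ = (1 - 6)/(5 - 9) ≡ 6/7 mod 11. 7⁻¹ ≡ 8 (mod 11) since 7·8 = 56 ≡ 1, so λ ≡ 4.
  x = λ² - 9 - 5 = 16 - 14 ≡ 2; y = λ·(9 - 2) - 6 ≡ 0. → (2, 0)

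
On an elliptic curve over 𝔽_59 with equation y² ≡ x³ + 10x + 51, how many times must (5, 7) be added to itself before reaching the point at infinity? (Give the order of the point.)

9

2P: tangent at (5, 7): λ = (3·5² + 10)/(2·7) ≡ 26/14. 14⁻¹ ≡ 38 (mod 59), so λ ≡ 26·38 ≡ 44.
  x = λ² - 5 - 5 = 1936 - 10 ≡ 38; y = λ·(5 - 38) - 7 ≡ 16. → (38, 16)
3P: (38, 16) + (5, 7). λ = (7 - 16)/(5 - 38) ≡ 50/26 mod 59. 26⁻¹ ≡ 25 (mod 59) since 26·25 = 650 ≡ 1, so λ ≡ 11.
  x = λ² - 38 - 5 = 121 - 43 ≡ 19; y = λ·(38 - 19) - 16 ≡ 16. → (19, 16)
4P: (19, 16) + (5, 7). λ = (7 - 16)/(5 - 19) ≡ 50/45 mod 59. 45⁻¹ ≡ 21 (mod 59), so λ ≡ 47.
  x = λ² - 19 - 5 = 2209 - 24 ≡ 2; y = λ·(19 - 2) - 16 ≡ 16. → (2, 16)
5P: (2, 16) + (5, 7). λ = (7 - 16)/(5 - 2) ≡ 50/3 mod 59. 3⁻¹ ≡ 20 (mod 59) since 3·20 = 60 ≡ 1, so λ ≡ 56.
  x = λ² - 2 - 5 = 3136 - 7 ≡ 2; y = λ·(2 - 2) - 16 ≡ 43. → (2, 43)
6P: (2, 43) + (5, 7). λ = (7 - 43)/(5 - 2) ≡ 23/3 mod 59. 3⁻¹ ≡ 20 (mod 59), so λ ≡ 47.
  x = λ² - 2 - 5 = 2209 - 7 ≡ 19; y = λ·(2 - 19) - 43 ≡ 43. → (19, 43)
7P: (19, 43) + (5, 7). λ = (7 - 43)/(5 - 19) ≡ 23/45 mod 59. 45⁻¹ ≡ 21 (mod 59), so λ ≡ 11.
  x = λ² - 19 - 5 = 121 - 24 ≡ 38; y = λ·(19 - 38) - 43 ≡ 43. → (38, 43)
8P: (38, 43) + (5, 7). λ = (7 - 43)/(5 - 38) ≡ 23/26 mod 59. 26⁻¹ ≡ 25 (mod 59) since 26·25 = 650 ≡ 1, so λ ≡ 44.
  x = λ² - 38 - 5 = 1936 - 43 ≡ 5; y = λ·(38 - 5) - 43 ≡ 52. → (5, 52)
9P: (5, 52) + (5, 7): same x and y₁ ≡ -y₂, so the sum is the point at infinity.
9P = the point at infinity, so the order is 9.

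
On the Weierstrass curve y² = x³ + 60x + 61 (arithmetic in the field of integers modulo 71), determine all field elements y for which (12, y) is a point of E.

33, 38

x³ + 60x + 61 = 2509 ≡ 24 (mod 71).
Square roots of 24 mod 71: 33 and 38 (since 33² = 1089 ≡ 24).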